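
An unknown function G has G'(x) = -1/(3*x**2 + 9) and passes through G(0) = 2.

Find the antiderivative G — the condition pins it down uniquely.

G(x) = -sqrt(3)*atan(sqrt(3)*x/3)/9 + 2

Check a candidate G(x) by differentiating: d/dx[G] must match the given G'(x).
A general antiderivative is -sqrt(3)*atan(sqrt(3)*x/3)/9 + C.
The condition gives C = 2 - (0) = 2.
So G(x) = -sqrt(3)*atan(sqrt(3)*x/3)/9 + 2.
Check: d/dx[-sqrt(3)*atan(sqrt(3)*x/3)/9 + 2] = -1/(3*x**2 + 9) = G'(x).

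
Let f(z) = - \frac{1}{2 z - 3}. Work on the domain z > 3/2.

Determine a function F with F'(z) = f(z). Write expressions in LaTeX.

Since d/dz undoes antidifferentiation here, F'(z) = f(z) is required of F(z).
Check: d/dz[- \frac{\log{\left(2 z - 3 \right)}}{2}] = - \frac{1}{2 z - 3} = f(z).

An antiderivative is F(z) = - \frac{\log{\left(2 z - 3 \right)}}{2}.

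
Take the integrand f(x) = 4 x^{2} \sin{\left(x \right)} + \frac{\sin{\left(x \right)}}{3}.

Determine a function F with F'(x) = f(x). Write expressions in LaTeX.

Integrate term by term and add the pieces.
Check: d/dx[- 4 x^{2} \cos{\left(x \right)} + 8 x \sin{\left(x \right)} + \frac{23 \cos{\left(x \right)}}{3}] = 4 x^{2} \sin{\left(x \right)} + \frac{\sin{\left(x \right)}}{3} = f(x).

An antiderivative is F(x) = - 4 x^{2} \cos{\left(x \right)} + 8 x \sin{\left(x \right)} + \frac{23 \cos{\left(x \right)}}{3}.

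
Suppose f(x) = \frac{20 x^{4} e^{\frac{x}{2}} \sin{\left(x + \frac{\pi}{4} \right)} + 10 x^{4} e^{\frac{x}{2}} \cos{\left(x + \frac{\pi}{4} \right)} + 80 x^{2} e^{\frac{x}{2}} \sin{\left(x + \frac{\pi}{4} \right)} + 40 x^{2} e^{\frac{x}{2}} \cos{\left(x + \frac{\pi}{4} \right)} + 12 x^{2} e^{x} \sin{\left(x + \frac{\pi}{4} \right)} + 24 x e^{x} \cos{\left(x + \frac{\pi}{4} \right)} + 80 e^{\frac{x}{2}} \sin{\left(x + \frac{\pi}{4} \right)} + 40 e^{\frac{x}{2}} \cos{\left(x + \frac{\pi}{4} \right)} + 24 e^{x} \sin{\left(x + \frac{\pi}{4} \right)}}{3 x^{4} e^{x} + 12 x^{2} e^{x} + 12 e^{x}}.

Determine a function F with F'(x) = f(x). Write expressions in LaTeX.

An antiderivative is F(x) = - \frac{4 \left(5 x^{2} + 3 e^{\frac{x}{2}} + 10\right) e^{- \frac{x}{2}} \cos{\left(x + \frac{\pi}{4} \right)}}{3 \left(x^{2} + 2\right)}.

f has the shape u'v + uv' for u = - \frac{20 e^{- \frac{x}{2}}}{3} - \frac{2}{\frac{x^{2}}{2} + 1} and v = \cos{\left(x + \frac{\pi}{4} \right)} — it is the derivative of the product u*v.
Check: d/dx[- \frac{4 \left(5 x^{2} + 3 e^{\frac{x}{2}} + 10\right) e^{- \frac{x}{2}} \cos{\left(x + \frac{\pi}{4} \right)}}{3 \left(x^{2} + 2\right)}] = \frac{20 x^{4} \sin{\left(x + \frac{\pi}{4} \right)} + 10 x^{4} \cos{\left(x + \frac{\pi}{4} \right)} + 12 x^{2} e^{\frac{x}{2}} \sin{\left(x + \frac{\pi}{4} \right)} + 80 x^{2} \sin{\left(x + \frac{\pi}{4} \right)} + 40 x^{2} \cos{\left(x + \frac{\pi}{4} \right)} + 24 x e^{\frac{x}{2}} \cos{\left(x + \frac{\pi}{4} \right)} + 24 e^{\frac{x}{2}} \sin{\left(x + \frac{\pi}{4} \right)} + 80 \sin{\left(x + \frac{\pi}{4} \right)} + 40 \cos{\left(x + \frac{\pi}{4} \right)}}{3 x^{4} e^{\frac{x}{2}} + 12 x^{2} e^{\frac{x}{2}} + 12 e^{\frac{x}{2}}}, which equals f(x).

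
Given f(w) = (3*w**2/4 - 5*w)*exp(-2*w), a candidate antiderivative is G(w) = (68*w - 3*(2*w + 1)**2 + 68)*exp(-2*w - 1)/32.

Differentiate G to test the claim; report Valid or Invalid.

d/dw[G] = (12*w**2 - 68*w - 37)*exp(-1)*exp(-2*w)/16
d/dw[G] - f(w) = (-12*exp(1)*w**2 + 12*w**2 - 68*w + 80*exp(1)*w - 37)*exp(-1)*exp(-2*w)/16 != 0.

Invalid: d/dw[G] - f = (-12*exp(1)*w**2 + 12*w**2 - 68*w + 80*exp(1)*w - 37)*exp(-1)*exp(-2*w)/16, which is not 0.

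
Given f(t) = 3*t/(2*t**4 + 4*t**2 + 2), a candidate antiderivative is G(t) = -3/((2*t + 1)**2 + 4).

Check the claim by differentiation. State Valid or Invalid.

Invalid: d/dt[G] - f = (-72*t**4 - 72*t**3 - 72*t**2 - 27*t + 24)/(32*t**8 + 64*t**7 + 176*t**6 + 208*t**5 + 306*t**4 + 224*t**3 + 212*t**2 + 80*t + 50), which is not 0.

d/dt[G] = (24*t + 12)/(16*t**4 + 32*t**3 + 56*t**2 + 40*t + 25)
d/dt[G] - f(t) = (-72*t**4 - 72*t**3 - 72*t**2 - 27*t + 24)/(32*t**8 + 64*t**7 + 176*t**6 + 208*t**5 + 306*t**4 + 224*t**3 + 212*t**2 + 80*t + 50) != 0.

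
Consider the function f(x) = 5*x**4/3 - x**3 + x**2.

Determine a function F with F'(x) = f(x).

An antiderivative is F(x) = x**5/3 - x**4/4 + x**3/3.

Integrate term by term and add the pieces.
Check: d/dx[x**5/3 - x**4/4 + x**3/3] = 5*x**4/3 - x**3 + x**2 = f(x).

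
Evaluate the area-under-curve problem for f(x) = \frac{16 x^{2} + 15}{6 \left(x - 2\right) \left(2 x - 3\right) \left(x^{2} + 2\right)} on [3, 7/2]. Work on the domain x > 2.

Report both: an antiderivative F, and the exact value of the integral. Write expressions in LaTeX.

Antiderivative: F(x) = - \frac{- 158 \log{\left(x - 2 \right)} + 144 \log{\left(x - \frac{3}{2} \right)} + 7 \log{\left(x^{2} + 2 \right)} + 2 \sqrt{2} \operatorname{atan}{\left(\frac{\sqrt{2} x}{2} \right)}}{72}; value = - 2 \log{\left(2 \right)} - \frac{7 \log{\left(\frac{57}{4} \right)}}{72} - \frac{\sqrt{2} \operatorname{atan}{\left(\frac{7 \sqrt{2}}{4} \right)}}{36} + \frac{\sqrt{2} \operatorname{atan}{\left(\frac{3 \sqrt{2}}{2} \right)}}{36} + \frac{7 \log{\left(11 \right)}}{72} + \frac{151 \log{\left(\frac{3}{2} \right)}}{36}

The denominator factors as 6 \left(x - 2\right) \left(2 x - 3\right) \left(x^{2} + 2\right); partial fractions split f into directly integrable pieces: - \frac{7 x + 2}{36 \left(x^{2} + 2\right)} - \frac{4}{2 x - 3} + \frac{79}{36 \left(x - 2\right)}.
F(x) = - \frac{- 158 \log{\left(x - 2 \right)} + 144 \log{\left(x - \frac{3}{2} \right)} + 7 \log{\left(x^{2} + 2 \right)} + 2 \sqrt{2} \operatorname{atan}{\left(\frac{\sqrt{2} x}{2} \right)}}{72} is an antiderivative of f.
Check: d/dx[- \frac{- 158 \log{\left(x - 2 \right)} + 144 \log{\left(x - \frac{3}{2} \right)} + 7 \log{\left(x^{2} + 2 \right)} + 2 \sqrt{2} \operatorname{atan}{\left(\frac{\sqrt{2} x}{2} \right)}}{72}] = \frac{16 x^{2} + 15}{12 x^{4} - 42 x^{3} + 60 x^{2} - 84 x + 72}, which equals f(x).
F(7/2) = - 2 \log{\left(2 \right)} - \frac{7 \log{\left(\frac{57}{4} \right)}}{72} - \frac{\sqrt{2} \operatorname{atan}{\left(\frac{7 \sqrt{2}}{4} \right)}}{36} + \frac{79 \log{\left(\frac{3}{2} \right)}}{36}; F(3) = - 2 \log{\left(\frac{3}{2} \right)} - \frac{7 \log{\left(11 \right)}}{72} - \frac{\sqrt{2} \operatorname{atan}{\left(\frac{3 \sqrt{2}}{2} \right)}}{36}.
Integral = F(7/2) - F(3) = - 2 \log{\left(2 \right)} - \frac{7 \log{\left(\frac{57}{4} \right)}}{72} - \frac{\sqrt{2} \operatorname{atan}{\left(\frac{7 \sqrt{2}}{4} \right)}}{36} + \frac{\sqrt{2} \operatorname{atan}{\left(\frac{3 \sqrt{2}}{2} \right)}}{36} + \frac{7 \log{\left(11 \right)}}{72} + \frac{151 \log{\left(\frac{3}{2} \right)}}{36}.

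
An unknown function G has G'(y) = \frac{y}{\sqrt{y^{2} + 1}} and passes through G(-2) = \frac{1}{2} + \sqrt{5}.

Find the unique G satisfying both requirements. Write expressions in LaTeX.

The substitution u = y^{2} + 1 works: G'(y) is exactly (dG/du)*(du/dy) for that inner function.
A general antiderivative is \sqrt{y^{2} + 1} + C.
The condition gives C = \frac{1}{2} + \sqrt{5} - (\sqrt{5}) = \frac{1}{2}.
So G(y) = \frac{2 \sqrt{y^{2} + 1} + 1}{2}.
Check: d/dy[\frac{2 \sqrt{y^{2} + 1} + 1}{2}] = \frac{y}{\sqrt{y^{2} + 1}} = G'(y).

G(y) = \frac{2 \sqrt{y^{2} + 1} + 1}{2}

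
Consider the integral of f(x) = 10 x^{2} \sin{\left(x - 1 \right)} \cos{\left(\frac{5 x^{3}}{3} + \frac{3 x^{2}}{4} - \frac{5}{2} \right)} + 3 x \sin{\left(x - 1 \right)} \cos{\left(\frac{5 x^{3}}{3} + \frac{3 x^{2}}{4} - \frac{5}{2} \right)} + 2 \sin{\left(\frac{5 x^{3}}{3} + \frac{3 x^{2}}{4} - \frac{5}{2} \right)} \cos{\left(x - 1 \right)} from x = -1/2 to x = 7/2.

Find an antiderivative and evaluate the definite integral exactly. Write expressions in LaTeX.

f has the shape u'v + uv' for u = 2 \sin{\left(x - 1 \right)} and v = \sin{\left(\frac{5 x^{3}}{3} + \frac{3 x^{2}}{4} - \frac{5}{2} \right)} — it is the derivative of the product u*v.
F(x) = 2 \sin{\left(x - 1 \right)} \sin{\left(\frac{5 x^{3}}{3} + \frac{3 x^{2}}{4} - \frac{5}{2} \right)} is an antiderivative of f.
Check: d/dx[2 \sin{\left(x - 1 \right)} \sin{\left(\frac{5 x^{3}}{3} + \frac{3 x^{2}}{4} - \frac{5}{2} \right)}] = 10 x^{2} \sin{\left(x - 1 \right)} \cos{\left(\frac{5 x^{3}}{3} + \frac{3 x^{2}}{4} - \frac{5}{2} \right)} + 3 x \sin{\left(x - 1 \right)} \cos{\left(\frac{5 x^{3}}{3} + \frac{3 x^{2}}{4} - \frac{5}{2} \right)} + 2 \sin{\left(\frac{5 x^{3}}{3} + \frac{3 x^{2}}{4} - \frac{5}{2} \right)} \cos{\left(x - 1 \right)} = f(x).
F(7/2) = 2 \sin{\left(\frac{5}{2} \right)} \sin{\left(\frac{3751}{48} \right)}; F(-1/2) = 2 \sin{\left(\frac{3}{2} \right)} \sin{\left(\frac{121}{48} \right)}.
Integral = F(7/2) - F(-1/2) = - 2 \sin{\left(\frac{3}{2} \right)} \sin{\left(\frac{121}{48} \right)} + 2 \sin{\left(\frac{5}{2} \right)} \sin{\left(\frac{3751}{48} \right)}.

Antiderivative: F(x) = 2 \sin{\left(x - 1 \right)} \sin{\left(\frac{5 x^{3}}{3} + \frac{3 x^{2}}{4} - \frac{5}{2} \right)}; value = - 2 \sin{\left(\frac{3}{2} \right)} \sin{\left(\frac{121}{48} \right)} + 2 \sin{\left(\frac{5}{2} \right)} \sin{\left(\frac{3751}{48} \right)}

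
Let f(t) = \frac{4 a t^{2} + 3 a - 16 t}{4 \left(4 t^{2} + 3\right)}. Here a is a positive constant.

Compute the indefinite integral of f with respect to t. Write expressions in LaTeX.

F(t) = \frac{a t}{4} - \frac{\log{\left(4 t^{2} + 3 \right)}}{2} + C

For F(t) to be correct the identity F'(t) - f(t) = 0 must hold.
Check: d/dt[\frac{a t}{4} - \frac{\log{\left(4 t^{2} + 3 \right)}}{2}] = \frac{4 a t^{2} + 3 a - 16 t}{16 t^{2} + 12}, which equals f(t).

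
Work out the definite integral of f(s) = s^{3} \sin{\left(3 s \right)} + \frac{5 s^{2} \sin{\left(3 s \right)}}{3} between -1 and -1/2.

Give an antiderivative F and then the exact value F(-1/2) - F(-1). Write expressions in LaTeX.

Integrate term by term and add the pieces.
F(s) = - \frac{s^{3} \cos{\left(3 s \right)}}{3} + \frac{s^{2} \sin{\left(3 s \right)}}{3} - \frac{5 s^{2} \cos{\left(3 s \right)}}{9} + \frac{10 s \sin{\left(3 s \right)}}{27} + \frac{2 s \cos{\left(3 s \right)}}{9} - \frac{2 \sin{\left(3 s \right)}}{27} + \frac{10 \cos{\left(3 s \right)}}{81} is an antiderivative of f.
Check: d/ds[- \frac{s^{3} \cos{\left(3 s \right)}}{3} + \frac{s^{2} \sin{\left(3 s \right)}}{3} - \frac{5 s^{2} \cos{\left(3 s \right)}}{9} + \frac{10 s \sin{\left(3 s \right)}}{27} + \frac{2 s \cos{\left(3 s \right)}}{9} - \frac{2 \sin{\left(3 s \right)}}{27} + \frac{10 \cos{\left(3 s \right)}}{81}] = s^{3} \sin{\left(3 s \right)} + \frac{5 s^{2} \sin{\left(3 s \right)}}{3} = f(s).
F(-1/2) = - \frac{55 \cos{\left(\frac{3}{2} \right)}}{648} + \frac{19 \sin{\left(\frac{3}{2} \right)}}{108}; F(-1) = \frac{\sin{\left(3 \right)}}{9} - \frac{26 \cos{\left(3 \right)}}{81}.
Integral = F(-1/2) - F(-1) = \frac{26 \cos{\left(3 \right)}}{81} - \frac{\sin{\left(3 \right)}}{9} - \frac{55 \cos{\left(\frac{3}{2} \right)}}{648} + \frac{19 \sin{\left(\frac{3}{2} \right)}}{108}.

Antiderivative: F(s) = - \frac{s^{3} \cos{\left(3 s \right)}}{3} + \frac{s^{2} \sin{\left(3 s \right)}}{3} - \frac{5 s^{2} \cos{\left(3 s \right)}}{9} + \frac{10 s \sin{\left(3 s \right)}}{27} + \frac{2 s \cos{\left(3 s \right)}}{9} - \frac{2 \sin{\left(3 s \right)}}{27} + \frac{10 \cos{\left(3 s \right)}}{81}; value = \frac{26 \cos{\left(3 \right)}}{81} - \frac{\sin{\left(3 \right)}}{9} - \frac{55 \cos{\left(\frac{3}{2} \right)}}{648} + \frac{19 \sin{\left(\frac{3}{2} \right)}}{108}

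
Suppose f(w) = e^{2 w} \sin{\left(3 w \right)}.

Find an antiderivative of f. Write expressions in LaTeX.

A first test for any F(w): its w-derivative must equal f(w) identically.
Check: d/dw[\frac{2 e^{2 w} \sin{\left(3 w \right)}}{13} - \frac{3 e^{2 w} \cos{\left(3 w \right)}}{13}] = e^{2 w} \sin{\left(3 w \right)} = f(w).

An antiderivative is F(w) = \frac{2 e^{2 w} \sin{\left(3 w \right)}}{13} - \frac{3 e^{2 w} \cos{\left(3 w \right)}}{13}.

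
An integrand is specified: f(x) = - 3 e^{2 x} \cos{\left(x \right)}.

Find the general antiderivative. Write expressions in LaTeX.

F(x) = - \frac{3 e^{2 x} \sin{\left(x \right)}}{5} - \frac{6 e^{2 x} \cos{\left(x \right)}}{5} + C

A candidate is checked by its d/dx: the result must match f(x).
Check: d/dx[- \frac{3 e^{2 x} \sin{\left(x \right)}}{5} - \frac{6 e^{2 x} \cos{\left(x \right)}}{5}] = - 3 e^{2 x} \cos{\left(x \right)} = f(x).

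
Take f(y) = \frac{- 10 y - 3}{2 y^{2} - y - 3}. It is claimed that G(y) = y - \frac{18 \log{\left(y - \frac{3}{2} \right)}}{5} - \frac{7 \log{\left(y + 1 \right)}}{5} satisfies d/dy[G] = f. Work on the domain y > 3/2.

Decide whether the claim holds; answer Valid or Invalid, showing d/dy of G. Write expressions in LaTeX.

d/dy[G] = \frac{2 y^{2} - 11 y - 6}{2 y^{2} - y - 3}
d/dy[G] - f(y) = 1 != 0.

Invalid: d/dy[G] - f = 1, which is not 0.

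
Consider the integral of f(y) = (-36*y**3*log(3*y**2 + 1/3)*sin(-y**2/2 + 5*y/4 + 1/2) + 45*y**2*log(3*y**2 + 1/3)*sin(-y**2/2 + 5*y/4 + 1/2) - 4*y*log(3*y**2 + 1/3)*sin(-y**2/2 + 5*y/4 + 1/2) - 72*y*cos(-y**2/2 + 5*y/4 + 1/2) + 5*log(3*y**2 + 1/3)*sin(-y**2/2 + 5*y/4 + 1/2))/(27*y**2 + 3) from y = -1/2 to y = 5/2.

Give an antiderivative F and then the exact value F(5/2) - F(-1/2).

Antiderivative: F(y) = -4*log(3*y**2 + 1/3)*cos(-y**2/2 + 5*y/4 + 1/2)/3; value = -4*log(229/12)*cos(1/2)/3 + 4*log(13/12)*cos(1/4)/3

f has the shape u'v + uv' for u = -4*cos(-y**2/2 + 5*y/4 + 1/2)/3 and v = log(3*y**2 + 1/3) — it is the derivative of the product u*v.
F(y) = -4*log(3*y**2 + 1/3)*cos(-y**2/2 + 5*y/4 + 1/2)/3 is an antiderivative of f.
Check: d/dy[-4*log(3*y**2 + 1/3)*cos(-y**2/2 + 5*y/4 + 1/2)/3] = (-36*y**3*log(3*y**2 + 1/3)*sin(-y**2/2 + 5*y/4 + 1/2) + 45*y**2*log(3*y**2 + 1/3)*sin(-y**2/2 + 5*y/4 + 1/2) - 4*y*log(3*y**2 + 1/3)*sin(-y**2/2 + 5*y/4 + 1/2) - 72*y*cos(-y**2/2 + 5*y/4 + 1/2) + 5*log(3*y**2 + 1/3)*sin(-y**2/2 + 5*y/4 + 1/2))/(27*y**2 + 3) = f(y).
F(5/2) = -4*log(229/12)*cos(1/2)/3; F(-1/2) = -4*log(13/12)*cos(1/4)/3.
Integral = F(5/2) - F(-1/2) = -4*log(229/12)*cos(1/2)/3 + 4*log(13/12)*cos(1/4)/3.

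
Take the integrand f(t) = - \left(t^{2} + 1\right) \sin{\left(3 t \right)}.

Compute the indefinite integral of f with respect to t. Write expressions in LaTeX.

F(t) = \frac{9 t^{2} \cos{\left(3 t \right)} - 6 t \sin{\left(3 t \right)} + 7 \cos{\left(3 t \right)}}{27} + C

Whatever form F(t) takes, F'(t) = f(t) is non-negotiable.
Check: d/dt[\frac{9 t^{2} \cos{\left(3 t \right)} - 6 t \sin{\left(3 t \right)} + 7 \cos{\left(3 t \right)}}{27}] = - t^{2} \sin{\left(3 t \right)} - \sin{\left(3 t \right)}, which equals f(t).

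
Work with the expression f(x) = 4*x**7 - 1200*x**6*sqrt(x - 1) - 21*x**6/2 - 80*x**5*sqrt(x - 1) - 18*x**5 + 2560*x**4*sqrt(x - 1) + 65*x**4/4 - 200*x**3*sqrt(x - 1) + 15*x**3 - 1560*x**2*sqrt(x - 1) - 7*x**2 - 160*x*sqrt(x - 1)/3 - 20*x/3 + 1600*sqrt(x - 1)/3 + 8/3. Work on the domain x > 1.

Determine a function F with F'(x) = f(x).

An antiderivative is F(x) = (-x**3 + 5*x**2 - 4*x + 320*(x - 1)**(5/2))*(-6*x**5 - 12*x**4 + 9*x**2 - 8)/12.

f has the shape u'v + uv' for u = -x**5 - 2*x**4 + 3*x**2/2 - 4/3 and v = -x**3/2 + 5*x**2/2 - 2*x + 5*(4*x - 4)**(5/2) — it is the derivative of the product u*v.
Check: d/dx[(-x**3 + 5*x**2 - 4*x + 320*(x - 1)**(5/2))*(-6*x**5 - 12*x**4 + 9*x**2 - 8)/12] = 4*x**7 - 1200*x**6*sqrt(x - 1) - 21*x**6/2 - 80*x**5*sqrt(x - 1) - 18*x**5 + 2560*x**4*sqrt(x - 1) + 65*x**4/4 - 200*x**3*sqrt(x - 1) + 15*x**3 - 1560*x**2*sqrt(x - 1) - 7*x**2 - 160*x*sqrt(x - 1)/3 - 20*x/3 + 1600*sqrt(x - 1)/3 + 8/3 = f(x).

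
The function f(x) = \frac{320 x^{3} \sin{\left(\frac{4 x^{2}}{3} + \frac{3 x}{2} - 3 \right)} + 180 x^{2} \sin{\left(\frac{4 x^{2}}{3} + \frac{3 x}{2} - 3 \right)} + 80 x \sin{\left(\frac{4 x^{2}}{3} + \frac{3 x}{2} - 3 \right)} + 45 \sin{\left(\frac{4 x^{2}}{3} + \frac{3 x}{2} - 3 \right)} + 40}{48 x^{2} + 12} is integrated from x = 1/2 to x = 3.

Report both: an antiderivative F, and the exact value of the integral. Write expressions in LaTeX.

For F(x) to be correct the identity F'(x) - f(x) = 0 must hold.
F(x) = \frac{5 \left(- 3 \cos{\left(\frac{4 x^{2}}{3} + \frac{3 x}{2} - 3 \right)} + 2 \operatorname{atan}{\left(2 x \right)}\right)}{6} is an antiderivative of f.
Check: d/dx[\frac{5 \left(- 3 \cos{\left(\frac{4 x^{2}}{3} + \frac{3 x}{2} - 3 \right)} + 2 \operatorname{atan}{\left(2 x \right)}\right)}{6}] = \frac{320 x^{3} \sin{\left(\frac{4 x^{2}}{3} + \frac{3 x}{2} - 3 \right)} + 180 x^{2} \sin{\left(\frac{4 x^{2}}{3} + \frac{3 x}{2} - 3 \right)} + 80 x \sin{\left(\frac{4 x^{2}}{3} + \frac{3 x}{2} - 3 \right)} + 45 \sin{\left(\frac{4 x^{2}}{3} + \frac{3 x}{2} - 3 \right)} + 40}{48 x^{2} + 12} = f(x).
F(3) = - \frac{5 \cos{\left(\frac{27}{2} \right)}}{2} + \frac{5 \operatorname{atan}{\left(6 \right)}}{3}; F(1/2) = - \frac{5 \cos{\left(\frac{23}{12} \right)}}{2} + \frac{5 \pi}{12}.
Integral = F(3) - F(1/2) = - \frac{5 \cos{\left(\frac{27}{2} \right)}}{2} - \frac{5 \pi}{12} + \frac{5 \cos{\left(\frac{23}{12} \right)}}{2} + \frac{5 \operatorname{atan}{\left(6 \right)}}{3}.

Antiderivative: F(x) = \frac{5 \left(- 3 \cos{\left(\frac{4 x^{2}}{3} + \frac{3 x}{2} - 3 \right)} + 2 \operatorname{atan}{\left(2 x \right)}\right)}{6}; value = - \frac{5 \cos{\left(\frac{27}{2} \right)}}{2} - \frac{5 \pi}{12} + \frac{5 \cos{\left(\frac{23}{12} \right)}}{2} + \frac{5 \operatorname{atan}{\left(6 \right)}}{3}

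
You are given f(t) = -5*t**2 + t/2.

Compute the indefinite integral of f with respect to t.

The integrand splits into summands that can be handled one at a time.
Check: d/dt[-t**2*(20*t - 3)/12] = -5*t**2 + t/2 = f(t).

F(t) = -t**2*(20*t - 3)/12 + C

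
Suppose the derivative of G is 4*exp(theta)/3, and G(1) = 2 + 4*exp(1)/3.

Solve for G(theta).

The proposed G(theta) is checked by its d/dtheta: the result must match the given G'(theta).
A general antiderivative is 4*exp(theta)/3 + C.
The condition gives C = 2 + 4*exp(1)/3 - (4*exp(1)/3) = 2.
So G(theta) = 2*(2*exp(theta) + 3)/3.
Check: d/dtheta[2*(2*exp(theta) + 3)/3] = 4*exp(theta)/3 = G'(theta).

G(theta) = 2*(2*exp(theta) + 3)/3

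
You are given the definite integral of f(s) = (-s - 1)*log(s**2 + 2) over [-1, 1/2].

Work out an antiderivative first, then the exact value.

Antiderivative: F(s) = s**2/2 + 2*s + (-s**2/2 - s)*log(s**2 + 2) - log(s**2 + 2) - 2*sqrt(2)*atan(sqrt(2)*s/2); value = -2*sqrt(2)*atan(sqrt(2)/2) - 13*log(9/4)/8 - 2*sqrt(2)*atan(sqrt(2)/4) + log(3)/2 + 21/8

A candidate is checked by its d/ds: the result must match f(s).
F(s) = s**2/2 + 2*s + (-s**2/2 - s)*log(s**2 + 2) - log(s**2 + 2) - 2*sqrt(2)*atan(sqrt(2)*s/2) is an antiderivative of f.
Check: d/ds[s**2/2 + 2*s + (-s**2/2 - s)*log(s**2 + 2) - log(s**2 + 2) - 2*sqrt(2)*atan(sqrt(2)*s/2)] = -s*log(s**2 + 2) - log(s**2 + 2), which equals f(s).
F(1/2) = -13*log(9/4)/8 - 2*sqrt(2)*atan(sqrt(2)/4) + 9/8; F(-1) = -3/2 - log(3)/2 + 2*sqrt(2)*atan(sqrt(2)/2).
Integral = F(1/2) - F(-1) = -2*sqrt(2)*atan(sqrt(2)/2) - 13*log(9/4)/8 - 2*sqrt(2)*atan(sqrt(2)/4) + log(3)/2 + 21/8.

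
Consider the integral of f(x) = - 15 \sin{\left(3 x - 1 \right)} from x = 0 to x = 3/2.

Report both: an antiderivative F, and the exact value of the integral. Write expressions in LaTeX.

Antiderivative: F(x) = 5 \cos{\left(3 x - 1 \right)}; value = 5 \cos{\left(\frac{7}{2} \right)} - 5 \cos{\left(1 \right)}

Since d/dx undoes antidifferentiation here, F'(x) = f(x) is required of F(x).
F(x) = 5 \cos{\left(3 x - 1 \right)} is an antiderivative of f.
Check: d/dx[5 \cos{\left(3 x - 1 \right)}] = - 15 \sin{\left(3 x - 1 \right)} = f(x).
F(3/2) = 5 \cos{\left(\frac{7}{2} \right)}; F(0) = 5 \cos{\left(1 \right)}.
Integral = F(3/2) - F(0) = 5 \cos{\left(\frac{7}{2} \right)} - 5 \cos{\left(1 \right)}.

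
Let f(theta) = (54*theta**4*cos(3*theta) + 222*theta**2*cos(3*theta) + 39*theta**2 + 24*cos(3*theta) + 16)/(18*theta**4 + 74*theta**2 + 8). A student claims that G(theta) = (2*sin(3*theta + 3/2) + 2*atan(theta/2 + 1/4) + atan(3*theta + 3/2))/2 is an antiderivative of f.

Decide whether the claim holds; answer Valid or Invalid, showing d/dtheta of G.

d/dtheta[G] = (432*theta**4*cos(3*theta + 3/2) + 864*theta**3*cos(3*theta + 3/2) + 2424*theta**2*cos(3*theta + 3/2) + 312*theta**2 + 1992*theta*cos(3*theta + 3/2) + 312*theta + 663*cos(3*theta + 3/2) + 206)/(144*theta**4 + 288*theta**3 + 808*theta**2 + 664*theta + 221)
d/dtheta[G] - f(theta) = (-7776*theta**8*cos(3*theta) + 7776*theta**8*cos(3*theta + 3/2) - 15552*theta**7*cos(3*theta) + 15552*theta**7*cos(3*theta + 3/2) - 75600*theta**6*cos(3*theta) + 75600*theta**6*cos(3*theta + 3/2) - 99792*theta**5*cos(3*theta) + 99792*theta**5*cos(3*theta + 3/2) - 5616*theta**5 - 194766*theta**4*cos(3*theta) + 194766*theta**4*cos(3*theta + 3/2) - 7020*theta**4 - 154320*theta**3*cos(3*theta) + 154320*theta**3*cos(3*theta + 3/2) - 7416*theta**3 - 68454*theta**2*cos(3*theta) + 68454*theta**2*cos(3*theta + 3/2) - 3807*theta**2 - 15936*theta*cos(3*theta) + 15936*theta*cos(3*theta + 3/2) - 8128*theta - 5304*cos(3*theta) + 5304*cos(3*theta + 3/2) - 1888)/(2592*theta**8 + 5184*theta**7 + 25200*theta**6 + 33264*theta**5 + 64922*theta**4 + 51440*theta**3 + 22818*theta**2 + 5312*theta + 1768) != 0.

Invalid: d/dtheta[G] - f = (-7776*theta**8*cos(3*theta) + 7776*theta**8*cos(3*theta + 3/2) - 15552*theta**7*cos(3*theta) + 15552*theta**7*cos(3*theta + 3/2) - 75600*theta**6*cos(3*theta) + 75600*theta**6*cos(3*theta + 3/2) - 99792*theta**5*cos(3*theta) + 99792*theta**5*cos(3*theta + 3/2) - 5616*theta**5 - 194766*theta**4*cos(3*theta) + 194766*theta**4*cos(3*theta + 3/2) - 7020*theta**4 - 154320*theta**3*cos(3*theta) + 154320*theta**3*cos(3*theta + 3/2) - 7416*theta**3 - 68454*theta**2*cos(3*theta) + 68454*theta**2*cos(3*theta + 3/2) - 3807*theta**2 - 15936*theta*cos(3*theta) + 15936*theta*cos(3*theta + 3/2) - 8128*theta - 5304*cos(3*theta) + 5304*cos(3*theta + 3/2) - 1888)/(2592*theta**8 + 5184*theta**7 + 25200*theta**6 + 33264*theta**5 + 64922*theta**4 + 51440*theta**3 + 22818*theta**2 + 5312*theta + 1768), which is not 0.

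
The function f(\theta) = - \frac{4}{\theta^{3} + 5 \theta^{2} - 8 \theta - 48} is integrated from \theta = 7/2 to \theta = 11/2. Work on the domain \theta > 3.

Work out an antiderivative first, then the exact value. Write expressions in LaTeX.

Factor the denominator (\left(\theta - 3\right) \left(\theta + 4\right)^{2}) and decompose: f = \frac{4}{49 \left(\theta + 4\right)} + \frac{4}{7 \left(\theta + 4\right)^{2}} - \frac{4}{49 \left(\theta - 3\right)}; each piece integrates to a log, atan, or power term.
F(\theta) = - \frac{4 \log{\left(\theta - 3 \right)}}{49} + \frac{4 \log{\left(\theta + 4 \right)}}{49} - \frac{4}{7 \theta + 28} is an antiderivative of f.
Check: d/d\theta[- \frac{4 \log{\left(\theta - 3 \right)}}{49} + \frac{4 \log{\left(\theta + 4 \right)}}{49} - \frac{4}{7 \theta + 28}] = - \frac{4}{\theta^{3} + 5 \theta^{2} - 8 \theta - 48} = f(\theta).
F(11/2) = - \frac{4 \log{\left(\frac{5}{2} \right)}}{49} - \frac{8}{133} + \frac{4 \log{\left(\frac{19}{2} \right)}}{49}; F(7/2) = - \frac{8}{105} + \frac{4 \log{\left(2 \right)}}{49} + \frac{4 \log{\left(\frac{15}{2} \right)}}{49}.
Integral = F(11/2) - F(7/2) = - \frac{4 \log{\left(\frac{15}{2} \right)}}{49} - \frac{4 \log{\left(\frac{5}{2} \right)}}{49} - \frac{4 \log{\left(2 \right)}}{49} + \frac{32}{1995} + \frac{4 \log{\left(\frac{19}{2} \right)}}{49}.

Antiderivative: F(\theta) = - \frac{4 \log{\left(\theta - 3 \right)}}{49} + \frac{4 \log{\left(\theta + 4 \right)}}{49} - \frac{4}{7 \theta + 28}; value = - \frac{4 \log{\left(\frac{15}{2} \right)}}{49} - \frac{4 \log{\left(\frac{5}{2} \right)}}{49} - \frac{4 \log{\left(2 \right)}}{49} + \frac{32}{1995} + \frac{4 \log{\left(\frac{19}{2} \right)}}{49}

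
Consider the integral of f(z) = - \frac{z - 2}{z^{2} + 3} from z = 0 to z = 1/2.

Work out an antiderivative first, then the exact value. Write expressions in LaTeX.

Antiderivative: F(z) = - \frac{\log{\left(z^{2} + 3 \right)}}{2} + \frac{2 \sqrt{3} \operatorname{atan}{\left(\frac{\sqrt{3} z}{3} \right)}}{3}; value = - \frac{\log{\left(\frac{13}{4} \right)}}{2} + \frac{2 \sqrt{3} \operatorname{atan}{\left(\frac{\sqrt{3}}{6} \right)}}{3} + \frac{\log{\left(3 \right)}}{2}

Since d/dz undoes antidifferentiation here, F'(z) = f(z) is required of F(z).
F(z) = - \frac{\log{\left(z^{2} + 3 \right)}}{2} + \frac{2 \sqrt{3} \operatorname{atan}{\left(\frac{\sqrt{3} z}{3} \right)}}{3} is an antiderivative of f.
Check: d/dz[- \frac{\log{\left(z^{2} + 3 \right)}}{2} + \frac{2 \sqrt{3} \operatorname{atan}{\left(\frac{\sqrt{3} z}{3} \right)}}{3}] = \frac{2 - z}{z^{2} + 3}, which equals f(z).
F(1/2) = - \frac{\log{\left(\frac{13}{4} \right)}}{2} + \frac{2 \sqrt{3} \operatorname{atan}{\left(\frac{\sqrt{3}}{6} \right)}}{3}; F(0) = - \frac{\log{\left(3 \right)}}{2}.
Integral = F(1/2) - F(0) = - \frac{\log{\left(\frac{13}{4} \right)}}{2} + \frac{2 \sqrt{3} \operatorname{atan}{\left(\frac{\sqrt{3}}{6} \right)}}{3} + \frac{\log{\left(3 \right)}}{2}.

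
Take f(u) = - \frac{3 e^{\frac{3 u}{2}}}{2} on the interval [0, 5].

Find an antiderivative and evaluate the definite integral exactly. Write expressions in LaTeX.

Antiderivative: F(u) = - e^{\frac{3 u}{2}}; value = 1 - e^{\frac{15}{2}}

Recover f(u) by differentiating a candidate F(u); any mismatch rules it out.
F(u) = - e^{\frac{3 u}{2}} is an antiderivative of f.
Check: d/du[- e^{\frac{3 u}{2}}] = - \frac{3 e^{\frac{3 u}{2}}}{2} = f(u).
F(5) = - e^{\frac{15}{2}}; F(0) = -1.
Integral = F(5) - F(0) = 1 - e^{\frac{15}{2}}.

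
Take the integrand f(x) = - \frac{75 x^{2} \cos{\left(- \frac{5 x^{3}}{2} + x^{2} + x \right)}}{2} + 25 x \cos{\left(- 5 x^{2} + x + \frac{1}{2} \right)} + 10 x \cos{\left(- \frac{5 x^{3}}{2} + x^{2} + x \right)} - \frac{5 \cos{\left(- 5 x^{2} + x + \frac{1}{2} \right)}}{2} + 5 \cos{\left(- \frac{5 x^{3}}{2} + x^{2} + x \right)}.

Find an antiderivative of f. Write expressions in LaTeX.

Integrate term by term and add the pieces.
Check: d/dx[\frac{5 \left(- \sin{\left(- 5 x^{2} + x + \frac{1}{2} \right)} + 2 \sin{\left(- \frac{5 x^{3}}{2} + x^{2} + x \right)}\right)}{2}] = - \frac{75 x^{2} \cos{\left(- \frac{5 x^{3}}{2} + x^{2} + x \right)}}{2} + 25 x \cos{\left(- 5 x^{2} + x + \frac{1}{2} \right)} + 10 x \cos{\left(- \frac{5 x^{3}}{2} + x^{2} + x \right)} - \frac{5 \cos{\left(- 5 x^{2} + x + \frac{1}{2} \right)}}{2} + 5 \cos{\left(- \frac{5 x^{3}}{2} + x^{2} + x \right)} = f(x).

An antiderivative is F(x) = \frac{5 \left(- \sin{\left(- 5 x^{2} + x + \frac{1}{2} \right)} + 2 \sin{\left(- \frac{5 x^{3}}{2} + x^{2} + x \right)}\right)}{2}.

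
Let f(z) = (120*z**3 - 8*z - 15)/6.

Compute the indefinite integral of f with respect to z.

Differentiate the proposed F(z) back; it has to land on f(z) exactly.
Check: d/dz[5*z**4 - 2*z**2/3 - 5*z/2] = 20*z**3 - 4*z/3 - 5/2, which equals f(z).

F(z) = 5*z**4 - 2*z**2/3 - 5*z/2 + C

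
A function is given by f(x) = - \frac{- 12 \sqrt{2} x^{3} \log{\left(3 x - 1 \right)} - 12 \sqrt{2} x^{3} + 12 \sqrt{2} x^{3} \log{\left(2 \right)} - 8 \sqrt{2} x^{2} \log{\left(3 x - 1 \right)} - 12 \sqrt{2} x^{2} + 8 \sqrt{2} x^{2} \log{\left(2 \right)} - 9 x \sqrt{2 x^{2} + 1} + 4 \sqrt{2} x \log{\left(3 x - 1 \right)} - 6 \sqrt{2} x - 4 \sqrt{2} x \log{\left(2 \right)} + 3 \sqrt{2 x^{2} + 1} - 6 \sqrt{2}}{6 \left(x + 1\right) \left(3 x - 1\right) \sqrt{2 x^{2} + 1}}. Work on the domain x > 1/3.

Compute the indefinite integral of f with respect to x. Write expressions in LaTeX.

F(x) = \frac{\sqrt{4 x^{2} + 2} \log{\left(\frac{3 x}{2} - \frac{1}{2} \right)}}{3} + \frac{\log{\left(x + 1 \right)}}{2} + C

Since d/dx undoes antidifferentiation here, F'(x) = f(x) is required of F(x).
Check: d/dx[\frac{\sqrt{4 x^{2} + 2} \log{\left(\frac{3 x}{2} - \frac{1}{2} \right)}}{3} + \frac{\log{\left(x + 1 \right)}}{2}] = \frac{12 \sqrt{2} x^{3} \log{\left(3 x - 1 \right)} - 12 \sqrt{2} x^{3} \log{\left(2 \right)} + 12 \sqrt{2} x^{3} + 8 \sqrt{2} x^{2} \log{\left(3 x - 1 \right)} - 8 \sqrt{2} x^{2} \log{\left(2 \right)} + 12 \sqrt{2} x^{2} + 9 x \sqrt{2 x^{2} + 1} - 4 \sqrt{2} x \log{\left(3 x - 1 \right)} + 4 \sqrt{2} x \log{\left(2 \right)} + 6 \sqrt{2} x - 3 \sqrt{2 x^{2} + 1} + 6 \sqrt{2}}{18 x^{2} \sqrt{2 x^{2} + 1} + 12 x \sqrt{2 x^{2} + 1} - 6 \sqrt{2 x^{2} + 1}}, which equals f(x).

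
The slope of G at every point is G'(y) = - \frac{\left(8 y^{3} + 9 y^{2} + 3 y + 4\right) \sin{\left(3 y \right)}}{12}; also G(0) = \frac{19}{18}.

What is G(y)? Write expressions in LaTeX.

The proposed G(y) is checked by its d/dy: the result must match the given G'(y).
A general antiderivative is \frac{2 y^{3} \cos{\left(3 y \right)}}{9} - \frac{2 y^{2} \sin{\left(3 y \right)}}{9} + \frac{y^{2} \cos{\left(3 y \right)}}{4} - \frac{y \sin{\left(3 y \right)}}{6} - \frac{7 y \cos{\left(3 y \right)}}{108} + \frac{7 \sin{\left(3 y \right)}}{324} + \frac{\cos{\left(3 y \right)}}{18} + C.
The condition gives C = \frac{19}{18} - (\frac{1}{18}) = 1.
So G(y) = \frac{2 y^{3} \cos{\left(3 y \right)}}{9} - \frac{2 y^{2} \sin{\left(3 y \right)}}{9} + \frac{y^{2} \cos{\left(3 y \right)}}{4} - \frac{y \sin{\left(3 y \right)}}{6} - \frac{7 y \cos{\left(3 y \right)}}{108} + \frac{7 \sin{\left(3 y \right)}}{324} + \frac{\cos{\left(3 y \right)}}{18} + 1.
Check: d/dy[\frac{2 y^{3} \cos{\left(3 y \right)}}{9} - \frac{2 y^{2} \sin{\left(3 y \right)}}{9} + \frac{y^{2} \cos{\left(3 y \right)}}{4} - \frac{y \sin{\left(3 y \right)}}{6} - \frac{7 y \cos{\left(3 y \right)}}{108} + \frac{7 \sin{\left(3 y \right)}}{324} + \frac{\cos{\left(3 y \right)}}{18} + 1] = - \frac{2 y^{3} \sin{\left(3 y \right)}}{3} - \frac{3 y^{2} \sin{\left(3 y \right)}}{4} - \frac{y \sin{\left(3 y \right)}}{4} - \frac{\sin{\left(3 y \right)}}{3}, which equals G'(y).

G(y) = \frac{2 y^{3} \cos{\left(3 y \right)}}{9} - \frac{2 y^{2} \sin{\left(3 y \right)}}{9} + \frac{y^{2} \cos{\left(3 y \right)}}{4} - \frac{y \sin{\left(3 y \right)}}{6} - \frac{7 y \cos{\left(3 y \right)}}{108} + \frac{7 \sin{\left(3 y \right)}}{324} + \frac{\cos{\left(3 y \right)}}{18} + 1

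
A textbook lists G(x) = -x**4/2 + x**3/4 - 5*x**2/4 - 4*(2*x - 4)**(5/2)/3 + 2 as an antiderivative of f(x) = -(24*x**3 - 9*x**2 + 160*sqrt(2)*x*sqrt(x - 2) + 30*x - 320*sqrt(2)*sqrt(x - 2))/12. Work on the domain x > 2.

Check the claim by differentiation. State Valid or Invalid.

d/dx[G] = -2*x**3 + 3*x**2/4 - 40*sqrt(2)*x*sqrt(x - 2)/3 - 5*x/2 + 80*sqrt(2)*sqrt(x - 2)/3
This equals f(x) exactly, so the claim holds.

Valid. The derivative of G reproduces f.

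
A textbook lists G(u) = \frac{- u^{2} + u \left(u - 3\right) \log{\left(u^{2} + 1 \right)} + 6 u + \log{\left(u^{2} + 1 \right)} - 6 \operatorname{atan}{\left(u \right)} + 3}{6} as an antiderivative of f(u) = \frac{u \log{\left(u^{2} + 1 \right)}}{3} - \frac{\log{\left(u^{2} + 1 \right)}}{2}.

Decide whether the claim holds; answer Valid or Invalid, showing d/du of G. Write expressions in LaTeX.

d/du[G] = \frac{u \log{\left(u^{2} + 1 \right)}}{3} - \frac{\log{\left(u^{2} + 1 \right)}}{2}
This equals f(u) exactly, so the claim holds.

Valid - differentiating G returns exactly f.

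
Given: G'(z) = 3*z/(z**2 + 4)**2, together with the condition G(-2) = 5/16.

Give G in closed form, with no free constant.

G(z) = (z**2 + 1)/(2*(z**2 + 4))

The substitution u = z**2/2 + 2 works: G'(z) is exactly (dG/du)*(du/dz) for that inner function.
A general antiderivative is -3/(4*(z**2/2 + 2)) + C.
The condition gives C = 5/16 - (-3/16) = 1/2.
So G(z) = (z**2 + 1)/(2*(z**2 + 4)).
Check: d/dz[(z**2 + 1)/(2*(z**2 + 4))] = 3*z/(z**4 + 8*z**2 + 16), which equals G'(z).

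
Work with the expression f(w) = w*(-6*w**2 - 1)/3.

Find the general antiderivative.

A candidate is checked by its d/dw: the result must match f(w).
Check: d/dw[-w**4/2 - w**2/6] = -2*w**3 - w/3, which equals f(w).

F(w) = -w**4/2 - w**2/6 + C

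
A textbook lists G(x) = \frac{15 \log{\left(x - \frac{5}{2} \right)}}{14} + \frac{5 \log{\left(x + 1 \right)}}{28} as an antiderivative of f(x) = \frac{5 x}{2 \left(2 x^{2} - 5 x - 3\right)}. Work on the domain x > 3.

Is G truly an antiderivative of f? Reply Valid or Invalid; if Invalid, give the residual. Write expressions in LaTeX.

Invalid: d/dx[G] - f = \frac{- 10 x^{2} - 5 x - 15}{16 x^{4} - 64 x^{3} - 4 x^{2} + 136 x + 60}, which is not 0.

d/dx[G] = \frac{10 x + 5}{8 x^{2} - 12 x - 20}
d/dx[G] - f(x) = \frac{- 10 x^{2} - 5 x - 15}{16 x^{4} - 64 x^{3} - 4 x^{2} + 136 x + 60} != 0.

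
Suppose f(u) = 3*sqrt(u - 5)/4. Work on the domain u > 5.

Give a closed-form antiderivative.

A candidate is checked by its d/du: the result must match f(u).
Check: d/du[u*sqrt(u - 5)/2 - 5*sqrt(u - 5)/2] = (3*u - 15)/(4*sqrt(u - 5)), which equals f(u).

An antiderivative is F(u) = u*sqrt(u - 5)/2 - 5*sqrt(u - 5)/2.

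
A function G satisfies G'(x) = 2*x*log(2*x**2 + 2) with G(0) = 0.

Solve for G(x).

G(x) = x**2*log(x**2 + 1) - x**2 + x**2*log(2) + log(x**2 + 1)

Differentiate the proposed G(x) back; it has to land on the given G'(x).
A general antiderivative is x**2*log(2*x**2 + 2) - x**2 + log(x**2 + 1) + C.
The condition gives C = 0 - (0) = 0.
So G(x) = x**2*log(x**2 + 1) - x**2 + x**2*log(2) + log(x**2 + 1).
Check: d/dx[x**2*log(x**2 + 1) - x**2 + x**2*log(2) + log(x**2 + 1)] = 2*x*log(x**2 + 1) + 2*x*log(2), which equals G'(x).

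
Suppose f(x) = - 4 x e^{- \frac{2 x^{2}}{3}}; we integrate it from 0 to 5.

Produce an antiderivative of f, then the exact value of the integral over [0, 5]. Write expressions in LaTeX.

Antiderivative: F(x) = 3 e^{- \frac{2 x^{2}}{3}}; value = -3 + \frac{3}{e^{\frac{50}{3}}}

The substitution u = - \frac{2 x^{2}}{3} works: f is exactly (dF/du)*(du/dx) for that inner function.
F(x) = 3 e^{- \frac{2 x^{2}}{3}} is an antiderivative of f.
Check: d/dx[3 e^{- \frac{2 x^{2}}{3}}] = - 4 x e^{- \frac{2 x^{2}}{3}} = f(x).
F(5) = \frac{3}{e^{\frac{50}{3}}}; F(0) = 3.
Integral = F(5) - F(0) = -3 + \frac{3}{e^{\frac{50}{3}}}.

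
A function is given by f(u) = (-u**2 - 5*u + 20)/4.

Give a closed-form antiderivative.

Check any antiderivative F(u) by computing F'(u) and comparing it with f(u).
Check: d/du[u*(-2*u**2 - 15*u + 120)/24] = -u**2/4 - 5*u/4 + 5, which equals f(u).

An antiderivative is F(u) = u*(-2*u**2 - 15*u + 120)/24.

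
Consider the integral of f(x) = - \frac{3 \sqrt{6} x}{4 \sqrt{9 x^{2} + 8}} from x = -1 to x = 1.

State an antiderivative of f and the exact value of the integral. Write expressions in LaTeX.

f matches the chain-rule pattern g'(h)*h' with inner function h(x) = \frac{3 x^{2}}{2} + \frac{4}{3}; substituting u = h(x) collapses the integral.
F(x) = - \frac{\sqrt{6} \sqrt{9 x^{2} + 8}}{12} is an antiderivative of f.
Check: d/dx[- \frac{\sqrt{6} \sqrt{9 x^{2} + 8}}{12}] = - \frac{3 \sqrt{6} x}{4 \sqrt{9 x^{2} + 8}} = f(x).
F(1) = - \frac{\sqrt{102}}{12}; F(-1) = - \frac{\sqrt{102}}{12}.
Integral = F(1) - F(-1) = 0.

Antiderivative: F(x) = - \frac{\sqrt{6} \sqrt{9 x^{2} + 8}}{12}; value = 0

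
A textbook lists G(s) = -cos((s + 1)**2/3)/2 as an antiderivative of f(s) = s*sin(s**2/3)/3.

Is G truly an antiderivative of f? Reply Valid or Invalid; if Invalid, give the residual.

Invalid: d/ds[G] - f = -s*sin(s**2/3)/3 + s*sin(s**2/3 + 2*s/3 + 1/3)/3 + sin(s**2/3 + 2*s/3 + 1/3)/3, which is not 0.

d/ds[G] = s*sin(s**2/3 + 2*s/3 + 1/3)/3 + sin(s**2/3 + 2*s/3 + 1/3)/3
d/ds[G] - f(s) = -s*sin(s**2/3)/3 + s*sin(s**2/3 + 2*s/3 + 1/3)/3 + sin(s**2/3 + 2*s/3 + 1/3)/3 != 0.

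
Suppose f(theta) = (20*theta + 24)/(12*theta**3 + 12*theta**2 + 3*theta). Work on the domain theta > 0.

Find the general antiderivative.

F(theta) = (48*theta*log(theta) - 48*theta*log(theta + 1/2) + 24*log(theta) - 24*log(theta + 1/2) + 14)/(6*theta + 3) + C

The denominator factors as 3*theta*(2*theta + 1)**2; partial fractions split f into directly integrable pieces: -16/(2*theta + 1) - 28/(3*(2*theta + 1)**2) + 8/theta.
Check: d/dtheta[(48*theta*log(theta) - 48*theta*log(theta + 1/2) + 24*log(theta) - 24*log(theta + 1/2) + 14)/(6*theta + 3)] = (20*theta + 24)/(12*theta**3 + 12*theta**2 + 3*theta) = f(theta).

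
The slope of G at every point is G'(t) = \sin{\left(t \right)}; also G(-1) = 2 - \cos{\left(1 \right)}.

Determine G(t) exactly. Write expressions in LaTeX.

Check a candidate G(t) by differentiating: d/dt[G] must match the given G'(t).
A general antiderivative is - \cos{\left(t \right)} + C.
The condition gives C = 2 - \cos{\left(1 \right)} - (- \cos{\left(1 \right)}) = 2.
So G(t) = 2 - \cos{\left(t \right)}.
Check: d/dt[2 - \cos{\left(t \right)}] = \sin{\left(t \right)} = G'(t).

G(t) = 2 - \cos{\left(t \right)}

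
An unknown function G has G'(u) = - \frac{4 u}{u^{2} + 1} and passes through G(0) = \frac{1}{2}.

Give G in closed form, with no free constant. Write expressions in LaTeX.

The substitution w = u^{2} + 1 works: G'(u) is exactly (dG/dw)*(dw/du) for that inner function.
A general antiderivative is - 2 \log{\left(u^{2} + 1 \right)} + C.
The condition gives C = \frac{1}{2} - (0) = \frac{1}{2}.
So G(u) = - \frac{4 \log{\left(u^{2} + 1 \right)} - 1}{2}.
Check: d/du[- \frac{4 \log{\left(u^{2} + 1 \right)} - 1}{2}] = - \frac{4 u}{u^{2} + 1} = G'(u).

G(u) = - \frac{4 \log{\left(u^{2} + 1 \right)} - 1}{2}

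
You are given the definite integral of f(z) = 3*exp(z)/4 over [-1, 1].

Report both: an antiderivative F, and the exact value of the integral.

Antiderivative: F(z) = 3*exp(z)/4; value = -3*exp(-1)/4 + 3*exp(1)/4

Check any antiderivative F(z) by computing F'(z) and comparing it with f(z).
F(z) = 3*exp(z)/4 is an antiderivative of f.
Check: d/dz[3*exp(z)/4] = 3*exp(z)/4 = f(z).
F(1) = 3*exp(1)/4; F(-1) = 3*exp(-1)/4.
Integral = F(1) - F(-1) = -3*exp(-1)/4 + 3*exp(1)/4.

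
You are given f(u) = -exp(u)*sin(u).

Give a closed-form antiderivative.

An antiderivative is F(u) = -exp(u)*sin(u)/2 + exp(u)*cos(u)/2.

For F(u) to be correct the identity F'(u) - f(u) = 0 must hold.
Check: d/du[-exp(u)*sin(u)/2 + exp(u)*cos(u)/2] = -exp(u)*sin(u) = f(u).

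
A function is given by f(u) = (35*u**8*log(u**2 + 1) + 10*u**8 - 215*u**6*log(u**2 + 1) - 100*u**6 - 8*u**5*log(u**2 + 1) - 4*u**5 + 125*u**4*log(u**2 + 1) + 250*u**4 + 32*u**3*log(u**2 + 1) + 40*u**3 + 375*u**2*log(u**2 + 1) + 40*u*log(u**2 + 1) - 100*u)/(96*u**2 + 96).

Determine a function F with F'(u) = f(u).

A candidate is checked by its d/du: the result must match f(u).
Check: d/du[5*u**7*log(u**2 + 1)/96 - 25*u**5*log(u**2 + 1)/48 - u**4*log(u**2 + 1)/48 + 125*u**3*log(u**2 + 1)/96 + 5*u**2*log(u**2 + 1)/24 - 25*log(u**2 + 1)/48] = (35*u**8*log(u**2 + 1) + 10*u**8 - 215*u**6*log(u**2 + 1) - 100*u**6 - 8*u**5*log(u**2 + 1) - 4*u**5 + 125*u**4*log(u**2 + 1) + 250*u**4 + 32*u**3*log(u**2 + 1) + 40*u**3 + 375*u**2*log(u**2 + 1) + 40*u*log(u**2 + 1) - 100*u)/(96*u**2 + 96) = f(u).

An antiderivative is F(u) = 5*u**7*log(u**2 + 1)/96 - 25*u**5*log(u**2 + 1)/48 - u**4*log(u**2 + 1)/48 + 125*u**3*log(u**2 + 1)/96 + 5*u**2*log(u**2 + 1)/24 - 25*log(u**2 + 1)/48.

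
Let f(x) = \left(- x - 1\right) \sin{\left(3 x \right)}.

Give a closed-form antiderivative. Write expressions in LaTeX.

An antiderivative is F(x) = \frac{3 x \cos{\left(3 x \right)} - \sin{\left(3 x \right)} + 3 \cos{\left(3 x \right)}}{9}.

Differentiate the proposed F(x) back; it has to land on f(x) exactly.
Check: d/dx[\frac{3 x \cos{\left(3 x \right)} - \sin{\left(3 x \right)} + 3 \cos{\left(3 x \right)}}{9}] = - x \sin{\left(3 x \right)} - \sin{\left(3 x \right)}, which equals f(x).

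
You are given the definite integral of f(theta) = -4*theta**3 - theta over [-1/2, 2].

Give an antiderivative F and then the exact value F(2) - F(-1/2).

Integrate term by term and add the pieces.
F(theta) = -theta**4 - theta**2/2 is an antiderivative of f.
Check: d/dtheta[-theta**4 - theta**2/2] = -4*theta**3 - theta = f(theta).
F(2) = -18; F(-1/2) = -3/16.
Integral = F(2) - F(-1/2) = -285/16.

Antiderivative: F(theta) = -theta**4 - theta**2/2; value = -285/16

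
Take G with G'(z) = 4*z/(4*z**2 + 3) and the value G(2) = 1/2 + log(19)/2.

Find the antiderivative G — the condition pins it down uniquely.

The substitution u = 4*z**2 + 3 works: G'(z) is exactly (dG/du)*(du/dz) for that inner function.
A general antiderivative is log(4*z**2 + 3)/2 + C.
The condition gives C = 1/2 + log(19)/2 - (log(19)/2) = 1/2.
So G(z) = log(4*z**2 + 3)/2 + 1/2.
Check: d/dz[log(4*z**2 + 3)/2 + 1/2] = 4*z/(4*z**2 + 3) = G'(z).

G(z) = log(4*z**2 + 3)/2 + 1/2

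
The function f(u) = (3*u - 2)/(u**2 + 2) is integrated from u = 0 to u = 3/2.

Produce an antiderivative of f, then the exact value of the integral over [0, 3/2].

Recover f(u) by differentiating a candidate F(u); any mismatch rules it out.
F(u) = -(-3*log(u**2 + 2) + 2*sqrt(2)*atan(sqrt(2)*u/2))/2 is an antiderivative of f.
Check: d/du[-(-3*log(u**2 + 2) + 2*sqrt(2)*atan(sqrt(2)*u/2))/2] = (3*u - 2)/(u**2 + 2) = f(u).
F(3/2) = -sqrt(2)*atan(3*sqrt(2)/4) + 3*log(17/4)/2; F(0) = 3*log(2)/2.
Integral = F(3/2) - F(0) = -sqrt(2)*atan(3*sqrt(2)/4) - 3*log(2)/2 + 3*log(17/4)/2.

Antiderivative: F(u) = -(-3*log(u**2 + 2) + 2*sqrt(2)*atan(sqrt(2)*u/2))/2; value = -sqrt(2)*atan(3*sqrt(2)/4) - 3*log(2)/2 + 3*log(17/4)/2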